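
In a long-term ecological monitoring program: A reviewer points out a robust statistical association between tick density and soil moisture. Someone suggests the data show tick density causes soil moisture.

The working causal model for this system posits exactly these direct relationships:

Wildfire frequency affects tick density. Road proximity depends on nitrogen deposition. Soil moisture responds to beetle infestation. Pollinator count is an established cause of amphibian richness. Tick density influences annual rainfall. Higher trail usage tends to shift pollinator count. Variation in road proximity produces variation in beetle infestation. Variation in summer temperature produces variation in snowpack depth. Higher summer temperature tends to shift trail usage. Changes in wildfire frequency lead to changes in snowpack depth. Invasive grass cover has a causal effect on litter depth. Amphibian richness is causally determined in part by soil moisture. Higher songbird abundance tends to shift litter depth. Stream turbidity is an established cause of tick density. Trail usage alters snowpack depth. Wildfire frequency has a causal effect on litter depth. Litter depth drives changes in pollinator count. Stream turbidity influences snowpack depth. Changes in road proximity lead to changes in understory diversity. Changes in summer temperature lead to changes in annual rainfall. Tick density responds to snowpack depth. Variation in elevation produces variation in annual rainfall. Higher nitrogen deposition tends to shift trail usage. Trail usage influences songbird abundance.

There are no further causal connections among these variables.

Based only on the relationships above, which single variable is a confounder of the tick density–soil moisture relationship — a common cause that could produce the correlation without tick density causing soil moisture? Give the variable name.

Nitrogen deposition has a causal path to tick density (nitrogen deposition → trail usage → snowpack depth → tick density) and a separate causal path to soil moisture (nitrogen deposition → road proximity → beetle infestation → soil moisture), so it is a common cause of both.
No stated relationship gives tick density a causal route to soil moisture, so the correlation is explained by the shared upstream cause rather than a direct effect.

nitrogen deposition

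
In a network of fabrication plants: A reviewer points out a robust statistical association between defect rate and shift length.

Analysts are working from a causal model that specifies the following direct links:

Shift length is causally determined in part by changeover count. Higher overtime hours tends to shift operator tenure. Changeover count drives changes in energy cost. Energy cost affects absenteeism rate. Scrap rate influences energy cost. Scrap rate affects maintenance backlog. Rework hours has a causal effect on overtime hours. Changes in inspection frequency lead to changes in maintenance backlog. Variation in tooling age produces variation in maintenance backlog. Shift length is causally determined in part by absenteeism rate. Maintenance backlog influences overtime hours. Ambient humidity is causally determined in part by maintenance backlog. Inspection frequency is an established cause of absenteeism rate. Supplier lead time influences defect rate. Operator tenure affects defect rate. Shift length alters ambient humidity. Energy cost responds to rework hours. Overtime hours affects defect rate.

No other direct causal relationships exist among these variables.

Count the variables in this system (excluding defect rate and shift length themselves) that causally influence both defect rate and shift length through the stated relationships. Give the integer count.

The common causes are: inspection frequency (to defect rate via inspection frequency → maintenance backlog → overtime hours → defect rate; to shift length via inspection frequency → absenteeism rate → shift length); rework hours (to defect rate via rework hours → overtime hours → defect rate; to shift length via rework hours → energy cost → absenteeism rate → shift length); scrap rate (to defect rate via scrap rate → maintenance backlog → overtime hours → defect rate; to shift length via scrap rate → energy cost → absenteeism rate → shift length).
Every other variable lacks a causal path to at least one of defect rate and shift length.

3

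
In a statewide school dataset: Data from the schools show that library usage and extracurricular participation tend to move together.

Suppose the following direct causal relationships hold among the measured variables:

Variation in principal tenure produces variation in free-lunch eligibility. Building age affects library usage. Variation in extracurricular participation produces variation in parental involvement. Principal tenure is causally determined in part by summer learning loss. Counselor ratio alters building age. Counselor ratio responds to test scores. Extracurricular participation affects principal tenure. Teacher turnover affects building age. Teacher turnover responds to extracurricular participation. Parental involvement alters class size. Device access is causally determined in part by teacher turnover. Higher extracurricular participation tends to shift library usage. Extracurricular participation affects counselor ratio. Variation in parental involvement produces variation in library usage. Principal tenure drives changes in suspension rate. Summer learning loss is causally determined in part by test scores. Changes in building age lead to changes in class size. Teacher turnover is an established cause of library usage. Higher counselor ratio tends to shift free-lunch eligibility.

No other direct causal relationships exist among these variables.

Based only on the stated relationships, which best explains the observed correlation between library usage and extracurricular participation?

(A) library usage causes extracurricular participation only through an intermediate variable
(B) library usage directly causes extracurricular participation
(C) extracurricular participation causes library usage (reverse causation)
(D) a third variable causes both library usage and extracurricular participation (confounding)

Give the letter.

C

The stated link runs extracurricular participation → library usage; library usage has no causal path to extracurricular participation. No variable causes both, so confounding is ruled out. The correlation reflects reverse causation.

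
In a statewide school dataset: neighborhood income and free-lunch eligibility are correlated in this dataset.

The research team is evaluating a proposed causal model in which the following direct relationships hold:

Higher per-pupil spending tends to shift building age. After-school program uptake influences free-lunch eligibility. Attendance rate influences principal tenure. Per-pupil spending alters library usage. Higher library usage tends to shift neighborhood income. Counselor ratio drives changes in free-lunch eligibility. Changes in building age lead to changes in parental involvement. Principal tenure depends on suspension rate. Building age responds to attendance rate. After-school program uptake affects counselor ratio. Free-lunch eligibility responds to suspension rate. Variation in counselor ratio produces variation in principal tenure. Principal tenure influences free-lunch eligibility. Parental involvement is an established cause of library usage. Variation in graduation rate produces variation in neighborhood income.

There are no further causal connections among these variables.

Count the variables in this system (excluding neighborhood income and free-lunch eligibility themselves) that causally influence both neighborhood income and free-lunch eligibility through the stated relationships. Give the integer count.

1

The common causes are: attendance rate (to neighborhood income via attendance rate → building age → parental involvement → library usage → neighborhood income; to free-lunch eligibility via attendance rate → principal tenure → free-lunch eligibility).
Every other variable lacks a causal path to at least one of neighborhood income and free-lunch eligibility.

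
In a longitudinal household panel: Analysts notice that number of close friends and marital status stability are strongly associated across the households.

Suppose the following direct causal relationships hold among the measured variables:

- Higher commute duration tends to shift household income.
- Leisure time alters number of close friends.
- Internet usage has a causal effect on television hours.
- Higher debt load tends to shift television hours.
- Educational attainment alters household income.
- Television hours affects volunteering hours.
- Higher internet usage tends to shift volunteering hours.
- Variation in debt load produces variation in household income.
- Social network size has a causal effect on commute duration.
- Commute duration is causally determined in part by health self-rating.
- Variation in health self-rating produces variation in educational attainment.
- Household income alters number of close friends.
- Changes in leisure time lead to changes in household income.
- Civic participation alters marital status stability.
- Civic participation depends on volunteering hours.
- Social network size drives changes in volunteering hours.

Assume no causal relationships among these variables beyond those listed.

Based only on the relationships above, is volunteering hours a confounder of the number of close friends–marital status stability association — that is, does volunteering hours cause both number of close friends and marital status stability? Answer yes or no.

Volunteering hours has no stated causal path to number of close friends. A confounder must cause both variables, so volunteering hours does not qualify.

no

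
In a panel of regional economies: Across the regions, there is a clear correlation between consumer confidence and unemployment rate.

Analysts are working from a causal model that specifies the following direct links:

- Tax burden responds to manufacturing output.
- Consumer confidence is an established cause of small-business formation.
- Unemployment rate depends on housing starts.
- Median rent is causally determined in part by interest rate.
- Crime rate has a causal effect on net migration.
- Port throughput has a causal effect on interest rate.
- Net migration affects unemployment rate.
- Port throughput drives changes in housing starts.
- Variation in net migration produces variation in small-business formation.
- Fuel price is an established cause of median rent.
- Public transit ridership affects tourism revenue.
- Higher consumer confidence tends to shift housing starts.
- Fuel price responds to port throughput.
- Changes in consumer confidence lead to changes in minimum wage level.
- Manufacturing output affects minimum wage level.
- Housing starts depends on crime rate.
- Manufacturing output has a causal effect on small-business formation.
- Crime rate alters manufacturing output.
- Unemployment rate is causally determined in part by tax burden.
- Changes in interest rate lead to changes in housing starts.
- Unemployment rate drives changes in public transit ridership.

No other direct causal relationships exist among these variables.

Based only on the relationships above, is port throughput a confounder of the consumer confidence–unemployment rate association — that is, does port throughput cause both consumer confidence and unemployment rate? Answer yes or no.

Port throughput has no stated causal path to consumer confidence. A confounder must cause both variables, so port throughput does not qualify.

no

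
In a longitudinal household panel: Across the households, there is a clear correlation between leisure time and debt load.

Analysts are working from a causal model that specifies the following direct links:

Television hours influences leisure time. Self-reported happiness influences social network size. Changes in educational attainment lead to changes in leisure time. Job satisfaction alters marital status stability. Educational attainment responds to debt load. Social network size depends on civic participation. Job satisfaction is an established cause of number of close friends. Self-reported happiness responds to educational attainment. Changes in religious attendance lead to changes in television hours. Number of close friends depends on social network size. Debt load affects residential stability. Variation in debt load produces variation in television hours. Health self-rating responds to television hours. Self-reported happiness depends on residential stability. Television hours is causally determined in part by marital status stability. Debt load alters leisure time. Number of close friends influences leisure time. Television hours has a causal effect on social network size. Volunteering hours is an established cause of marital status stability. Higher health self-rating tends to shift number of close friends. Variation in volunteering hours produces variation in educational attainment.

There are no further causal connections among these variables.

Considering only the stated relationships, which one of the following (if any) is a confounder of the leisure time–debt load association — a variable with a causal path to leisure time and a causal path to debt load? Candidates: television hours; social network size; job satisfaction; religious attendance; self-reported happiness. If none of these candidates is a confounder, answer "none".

none

None of the listed candidates has causal paths to both leisure time and debt load in the stated relationships, so none is a common cause.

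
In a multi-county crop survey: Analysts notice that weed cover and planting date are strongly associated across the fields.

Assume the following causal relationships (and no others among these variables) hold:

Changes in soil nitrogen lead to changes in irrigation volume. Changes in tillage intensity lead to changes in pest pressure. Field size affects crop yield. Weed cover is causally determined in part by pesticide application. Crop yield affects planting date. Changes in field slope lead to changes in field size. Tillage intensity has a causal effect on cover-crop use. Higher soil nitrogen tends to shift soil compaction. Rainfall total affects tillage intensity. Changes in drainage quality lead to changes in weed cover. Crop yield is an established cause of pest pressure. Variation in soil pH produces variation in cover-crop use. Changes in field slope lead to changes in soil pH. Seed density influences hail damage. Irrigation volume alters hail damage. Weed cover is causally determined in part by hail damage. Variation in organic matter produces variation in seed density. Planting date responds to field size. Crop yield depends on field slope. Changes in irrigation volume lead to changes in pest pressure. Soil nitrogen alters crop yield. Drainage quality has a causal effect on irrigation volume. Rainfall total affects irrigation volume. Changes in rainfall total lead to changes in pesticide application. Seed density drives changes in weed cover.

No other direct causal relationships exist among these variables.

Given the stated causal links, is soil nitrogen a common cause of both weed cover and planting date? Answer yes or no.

yes

Soil nitrogen has a causal path to weed cover (soil nitrogen → irrigation volume → hail damage → weed cover) and to planting date (soil nitrogen → crop yield → planting date), so it is a common cause of both — a confounder.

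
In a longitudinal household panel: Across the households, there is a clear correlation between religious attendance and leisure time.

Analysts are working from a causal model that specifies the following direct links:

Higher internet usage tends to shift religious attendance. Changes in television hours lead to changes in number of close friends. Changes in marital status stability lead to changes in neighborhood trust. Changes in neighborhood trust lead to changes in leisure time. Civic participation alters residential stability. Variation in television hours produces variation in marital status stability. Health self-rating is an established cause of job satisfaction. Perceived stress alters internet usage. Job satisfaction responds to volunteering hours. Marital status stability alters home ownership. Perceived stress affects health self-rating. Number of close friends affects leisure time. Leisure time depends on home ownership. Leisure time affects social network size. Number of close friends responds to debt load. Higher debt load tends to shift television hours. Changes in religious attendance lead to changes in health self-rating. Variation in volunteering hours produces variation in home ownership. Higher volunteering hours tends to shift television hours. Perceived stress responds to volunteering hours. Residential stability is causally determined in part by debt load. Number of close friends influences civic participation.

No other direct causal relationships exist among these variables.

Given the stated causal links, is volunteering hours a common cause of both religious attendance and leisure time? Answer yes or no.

yes

Volunteering hours has a causal path to religious attendance (volunteering hours → perceived stress → internet usage → religious attendance) and to leisure time (volunteering hours → home ownership → leisure time), so it is a common cause of both — a confounder.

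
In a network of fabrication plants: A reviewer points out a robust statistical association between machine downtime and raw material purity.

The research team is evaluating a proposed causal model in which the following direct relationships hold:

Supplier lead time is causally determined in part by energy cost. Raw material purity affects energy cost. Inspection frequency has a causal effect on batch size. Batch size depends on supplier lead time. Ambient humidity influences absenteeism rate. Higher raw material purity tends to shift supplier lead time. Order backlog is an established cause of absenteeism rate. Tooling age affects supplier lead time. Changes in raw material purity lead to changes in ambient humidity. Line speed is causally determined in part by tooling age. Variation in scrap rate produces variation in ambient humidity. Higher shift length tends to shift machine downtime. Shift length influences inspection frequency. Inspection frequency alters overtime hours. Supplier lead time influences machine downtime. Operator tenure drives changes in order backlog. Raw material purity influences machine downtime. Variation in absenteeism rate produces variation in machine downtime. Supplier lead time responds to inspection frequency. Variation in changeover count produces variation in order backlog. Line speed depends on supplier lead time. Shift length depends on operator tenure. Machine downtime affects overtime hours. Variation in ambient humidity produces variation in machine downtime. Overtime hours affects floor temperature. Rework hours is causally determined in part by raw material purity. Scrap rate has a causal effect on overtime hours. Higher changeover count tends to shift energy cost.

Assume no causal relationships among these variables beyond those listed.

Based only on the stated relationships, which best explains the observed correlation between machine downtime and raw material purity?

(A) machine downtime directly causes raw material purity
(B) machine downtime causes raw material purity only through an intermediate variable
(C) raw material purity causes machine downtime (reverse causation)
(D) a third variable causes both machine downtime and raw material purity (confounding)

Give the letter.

The stated link runs raw material purity → machine downtime; machine downtime has no causal path to raw material purity. No variable causes both, so confounding is ruled out. The correlation reflects reverse causation.

C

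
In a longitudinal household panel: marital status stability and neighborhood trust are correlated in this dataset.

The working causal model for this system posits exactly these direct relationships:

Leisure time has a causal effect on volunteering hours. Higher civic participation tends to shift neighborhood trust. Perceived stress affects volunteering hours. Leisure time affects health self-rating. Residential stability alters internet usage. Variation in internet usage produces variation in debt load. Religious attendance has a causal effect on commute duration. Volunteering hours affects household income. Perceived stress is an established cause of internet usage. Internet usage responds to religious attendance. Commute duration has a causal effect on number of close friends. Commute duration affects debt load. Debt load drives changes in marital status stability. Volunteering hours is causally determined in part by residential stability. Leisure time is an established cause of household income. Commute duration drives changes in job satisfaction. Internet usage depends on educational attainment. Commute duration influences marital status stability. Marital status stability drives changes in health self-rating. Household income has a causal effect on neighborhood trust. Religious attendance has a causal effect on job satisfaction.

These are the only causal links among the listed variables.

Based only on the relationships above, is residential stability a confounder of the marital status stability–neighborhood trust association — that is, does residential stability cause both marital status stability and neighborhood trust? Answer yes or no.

yes

Residential stability has a causal path to marital status stability (residential stability → internet usage → debt load → marital status stability) and to neighborhood trust (residential stability → volunteering hours → household income → neighborhood trust), so it is a common cause of both — a confounder.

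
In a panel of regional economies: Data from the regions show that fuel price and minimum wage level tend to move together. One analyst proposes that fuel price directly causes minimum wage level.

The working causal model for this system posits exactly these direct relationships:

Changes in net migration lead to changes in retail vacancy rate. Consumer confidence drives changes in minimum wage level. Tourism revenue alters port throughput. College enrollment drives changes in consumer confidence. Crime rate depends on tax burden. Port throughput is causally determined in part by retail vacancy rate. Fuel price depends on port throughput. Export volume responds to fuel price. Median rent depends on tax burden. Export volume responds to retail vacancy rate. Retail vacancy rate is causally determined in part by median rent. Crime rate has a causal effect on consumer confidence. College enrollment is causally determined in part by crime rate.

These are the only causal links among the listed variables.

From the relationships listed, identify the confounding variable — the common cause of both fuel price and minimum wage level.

Tax burden has a causal path to fuel price (tax burden → median rent → retail vacancy rate → port throughput → fuel price) and a separate causal path to minimum wage level (tax burden → crime rate → consumer confidence → minimum wage level), so it is a common cause of both.
No stated relationship gives fuel price a causal route to minimum wage level, so the correlation is explained by the shared upstream cause rather than a direct effect.

tax burden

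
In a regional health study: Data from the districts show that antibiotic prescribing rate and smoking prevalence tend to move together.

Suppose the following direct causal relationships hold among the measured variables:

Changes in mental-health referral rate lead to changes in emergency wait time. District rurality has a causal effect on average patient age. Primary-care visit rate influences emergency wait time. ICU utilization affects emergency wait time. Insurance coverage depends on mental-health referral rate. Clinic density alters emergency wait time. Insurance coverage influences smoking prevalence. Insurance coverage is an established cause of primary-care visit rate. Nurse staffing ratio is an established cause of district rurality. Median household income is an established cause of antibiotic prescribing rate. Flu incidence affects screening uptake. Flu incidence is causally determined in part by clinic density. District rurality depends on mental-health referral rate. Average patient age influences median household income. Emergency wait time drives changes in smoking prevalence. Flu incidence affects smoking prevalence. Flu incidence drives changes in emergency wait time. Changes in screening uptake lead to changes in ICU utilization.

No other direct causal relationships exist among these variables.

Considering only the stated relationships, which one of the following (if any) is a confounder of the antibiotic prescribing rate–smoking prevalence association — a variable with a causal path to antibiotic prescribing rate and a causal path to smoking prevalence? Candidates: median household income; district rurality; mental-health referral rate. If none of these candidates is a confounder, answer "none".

mental-health referral rate

Mental-health referral rate causes antibiotic prescribing rate (mental-health referral rate → district rurality → average patient age → median household income → antibiotic prescribing rate) and also causes smoking prevalence (mental-health referral rate → emergency wait time → smoking prevalence); it is a common cause of both.
Each of the other candidates lacks a causal path to at least one of antibiotic prescribing rate and smoking prevalence, so they do not confound the relationship.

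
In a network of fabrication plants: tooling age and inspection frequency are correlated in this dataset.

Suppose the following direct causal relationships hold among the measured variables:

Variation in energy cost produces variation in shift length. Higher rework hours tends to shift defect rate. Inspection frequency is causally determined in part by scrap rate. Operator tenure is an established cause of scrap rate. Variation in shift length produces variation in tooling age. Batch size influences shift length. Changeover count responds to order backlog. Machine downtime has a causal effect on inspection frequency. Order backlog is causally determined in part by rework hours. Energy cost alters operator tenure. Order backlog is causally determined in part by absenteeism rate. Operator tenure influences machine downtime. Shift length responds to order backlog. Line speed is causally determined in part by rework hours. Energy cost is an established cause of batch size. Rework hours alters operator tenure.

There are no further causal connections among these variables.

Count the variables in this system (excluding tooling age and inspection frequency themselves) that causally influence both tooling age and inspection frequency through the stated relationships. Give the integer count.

The common causes are: energy cost (to tooling age via energy cost → shift length → tooling age; to inspection frequency via energy cost → operator tenure → machine downtime → inspection frequency); rework hours (to tooling age via rework hours → order backlog → shift length → tooling age; to inspection frequency via rework hours → operator tenure → machine downtime → inspection frequency).
Every other variable lacks a causal path to at least one of tooling age and inspection frequency.

2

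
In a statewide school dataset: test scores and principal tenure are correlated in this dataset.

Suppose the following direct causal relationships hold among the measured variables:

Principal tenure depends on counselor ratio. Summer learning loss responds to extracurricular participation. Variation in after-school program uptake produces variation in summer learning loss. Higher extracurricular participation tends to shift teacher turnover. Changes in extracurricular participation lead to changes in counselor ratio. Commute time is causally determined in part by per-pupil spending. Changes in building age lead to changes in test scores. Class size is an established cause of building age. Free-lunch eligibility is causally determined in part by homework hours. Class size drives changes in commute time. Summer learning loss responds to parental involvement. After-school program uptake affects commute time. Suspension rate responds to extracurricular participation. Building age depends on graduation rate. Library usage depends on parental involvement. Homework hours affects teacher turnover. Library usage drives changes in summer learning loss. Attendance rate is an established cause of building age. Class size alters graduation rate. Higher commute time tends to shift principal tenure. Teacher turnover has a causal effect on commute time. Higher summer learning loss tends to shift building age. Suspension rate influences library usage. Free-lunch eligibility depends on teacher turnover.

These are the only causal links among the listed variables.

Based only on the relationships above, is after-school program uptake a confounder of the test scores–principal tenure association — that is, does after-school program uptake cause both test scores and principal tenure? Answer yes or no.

After-school program uptake has a causal path to test scores (after-school program uptake → summer learning loss → building age → test scores) and to principal tenure (after-school program uptake → commute time → principal tenure), so it is a common cause of both — a confounder.

yes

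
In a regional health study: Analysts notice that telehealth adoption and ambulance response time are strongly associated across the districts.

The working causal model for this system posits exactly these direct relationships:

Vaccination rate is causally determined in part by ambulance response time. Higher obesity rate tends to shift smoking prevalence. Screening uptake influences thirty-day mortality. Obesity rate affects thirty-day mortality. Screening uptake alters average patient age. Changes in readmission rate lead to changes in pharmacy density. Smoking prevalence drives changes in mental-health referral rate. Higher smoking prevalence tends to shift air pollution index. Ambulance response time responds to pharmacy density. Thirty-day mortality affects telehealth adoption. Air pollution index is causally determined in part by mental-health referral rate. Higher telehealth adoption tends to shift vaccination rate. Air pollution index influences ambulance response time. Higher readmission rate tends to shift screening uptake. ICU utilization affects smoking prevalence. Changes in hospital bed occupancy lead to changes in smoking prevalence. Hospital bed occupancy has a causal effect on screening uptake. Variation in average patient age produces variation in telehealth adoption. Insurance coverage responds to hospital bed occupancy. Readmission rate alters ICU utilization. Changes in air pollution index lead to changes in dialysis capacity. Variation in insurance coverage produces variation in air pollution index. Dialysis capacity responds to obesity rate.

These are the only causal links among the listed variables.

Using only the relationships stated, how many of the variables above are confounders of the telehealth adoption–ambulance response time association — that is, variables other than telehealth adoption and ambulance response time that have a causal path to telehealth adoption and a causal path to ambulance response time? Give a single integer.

3

The common causes are: hospital bed occupancy (to telehealth adoption via hospital bed occupancy → screening uptake → thirty-day mortality → telehealth adoption; to ambulance response time via hospital bed occupancy → insurance coverage → air pollution index → ambulance response time); obesity rate (to telehealth adoption via obesity rate → thirty-day mortality → telehealth adoption; to ambulance response time via obesity rate → smoking prevalence → air pollution index → ambulance response time); readmission rate (to telehealth adoption via readmission rate → screening uptake → thirty-day mortality → telehealth adoption; to ambulance response time via readmission rate → pharmacy density → ambulance response time).
Every other variable lacks a causal path to at least one of telehealth adoption and ambulance response time.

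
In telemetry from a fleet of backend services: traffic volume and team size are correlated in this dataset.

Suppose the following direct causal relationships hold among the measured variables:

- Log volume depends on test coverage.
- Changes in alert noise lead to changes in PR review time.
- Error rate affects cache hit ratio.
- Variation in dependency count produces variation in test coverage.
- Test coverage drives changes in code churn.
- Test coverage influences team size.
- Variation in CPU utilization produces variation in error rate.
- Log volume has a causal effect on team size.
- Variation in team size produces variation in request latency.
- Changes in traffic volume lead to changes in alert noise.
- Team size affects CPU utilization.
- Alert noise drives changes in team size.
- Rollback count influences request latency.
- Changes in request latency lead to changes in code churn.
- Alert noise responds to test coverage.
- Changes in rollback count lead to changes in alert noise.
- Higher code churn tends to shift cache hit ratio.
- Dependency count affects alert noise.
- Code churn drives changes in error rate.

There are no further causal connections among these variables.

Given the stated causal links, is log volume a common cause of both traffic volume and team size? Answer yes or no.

no

Log volume has no stated causal path to traffic volume. A confounder must cause both variables, so log volume does not qualify.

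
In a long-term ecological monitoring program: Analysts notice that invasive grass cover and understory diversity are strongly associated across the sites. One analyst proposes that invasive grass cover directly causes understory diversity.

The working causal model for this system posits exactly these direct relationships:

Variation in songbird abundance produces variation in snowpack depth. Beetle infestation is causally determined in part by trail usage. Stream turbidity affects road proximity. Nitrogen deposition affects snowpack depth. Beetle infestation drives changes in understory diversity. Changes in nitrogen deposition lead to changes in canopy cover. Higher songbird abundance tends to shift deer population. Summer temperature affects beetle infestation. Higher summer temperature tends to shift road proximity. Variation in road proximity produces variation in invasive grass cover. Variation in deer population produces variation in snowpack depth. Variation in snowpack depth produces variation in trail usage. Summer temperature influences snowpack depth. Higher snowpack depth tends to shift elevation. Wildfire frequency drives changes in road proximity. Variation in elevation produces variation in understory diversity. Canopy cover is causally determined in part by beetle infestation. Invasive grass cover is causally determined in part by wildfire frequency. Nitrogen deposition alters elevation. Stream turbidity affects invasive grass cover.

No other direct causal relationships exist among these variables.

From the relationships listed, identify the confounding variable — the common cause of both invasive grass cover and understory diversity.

summer temperature

Summer temperature has a causal path to invasive grass cover (summer temperature → road proximity → invasive grass cover) and a separate causal path to understory diversity (summer temperature → beetle infestation → understory diversity), so it is a common cause of both.
No stated relationship gives invasive grass cover a causal route to understory diversity, so the correlation is explained by the shared upstream cause rather than a direct effect.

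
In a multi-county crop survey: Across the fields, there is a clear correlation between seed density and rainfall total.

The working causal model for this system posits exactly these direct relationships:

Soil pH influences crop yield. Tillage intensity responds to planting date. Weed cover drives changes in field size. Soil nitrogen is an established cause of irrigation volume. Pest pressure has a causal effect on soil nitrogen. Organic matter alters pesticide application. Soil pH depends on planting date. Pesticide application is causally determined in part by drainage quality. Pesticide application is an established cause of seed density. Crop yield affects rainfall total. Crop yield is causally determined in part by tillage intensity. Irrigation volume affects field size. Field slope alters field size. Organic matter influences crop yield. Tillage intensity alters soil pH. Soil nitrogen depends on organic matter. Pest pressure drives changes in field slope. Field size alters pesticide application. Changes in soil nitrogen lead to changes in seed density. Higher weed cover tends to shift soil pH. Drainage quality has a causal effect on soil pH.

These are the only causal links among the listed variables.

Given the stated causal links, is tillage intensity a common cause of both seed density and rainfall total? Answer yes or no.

no

Tillage intensity has no stated causal path to seed density. A confounder must cause both variables, so tillage intensity does not qualify.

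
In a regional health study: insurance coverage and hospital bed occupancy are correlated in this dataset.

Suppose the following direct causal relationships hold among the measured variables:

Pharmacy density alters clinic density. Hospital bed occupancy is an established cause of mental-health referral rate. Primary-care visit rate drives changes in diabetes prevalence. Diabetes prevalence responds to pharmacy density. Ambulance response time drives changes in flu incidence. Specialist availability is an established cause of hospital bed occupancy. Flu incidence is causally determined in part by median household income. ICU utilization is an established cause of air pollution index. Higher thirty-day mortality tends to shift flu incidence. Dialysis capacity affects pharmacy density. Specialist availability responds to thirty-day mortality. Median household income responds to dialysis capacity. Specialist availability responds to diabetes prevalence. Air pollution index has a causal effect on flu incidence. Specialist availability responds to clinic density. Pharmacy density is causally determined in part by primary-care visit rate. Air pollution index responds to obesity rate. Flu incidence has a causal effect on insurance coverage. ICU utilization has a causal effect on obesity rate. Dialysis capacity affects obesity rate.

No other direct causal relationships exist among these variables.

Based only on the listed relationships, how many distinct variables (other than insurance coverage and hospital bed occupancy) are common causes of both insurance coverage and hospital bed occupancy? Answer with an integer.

2

The common causes are: dialysis capacity (to insurance coverage via dialysis capacity → median household income → flu incidence → insurance coverage; to hospital bed occupancy via dialysis capacity → pharmacy density → diabetes prevalence → specialist availability → hospital bed occupancy); thirty-day mortality (to insurance coverage via thirty-day mortality → flu incidence → insurance coverage; to hospital bed occupancy via thirty-day mortality → specialist availability → hospital bed occupancy).
Every other variable lacks a causal path to at least one of insurance coverage and hospital bed occupancy.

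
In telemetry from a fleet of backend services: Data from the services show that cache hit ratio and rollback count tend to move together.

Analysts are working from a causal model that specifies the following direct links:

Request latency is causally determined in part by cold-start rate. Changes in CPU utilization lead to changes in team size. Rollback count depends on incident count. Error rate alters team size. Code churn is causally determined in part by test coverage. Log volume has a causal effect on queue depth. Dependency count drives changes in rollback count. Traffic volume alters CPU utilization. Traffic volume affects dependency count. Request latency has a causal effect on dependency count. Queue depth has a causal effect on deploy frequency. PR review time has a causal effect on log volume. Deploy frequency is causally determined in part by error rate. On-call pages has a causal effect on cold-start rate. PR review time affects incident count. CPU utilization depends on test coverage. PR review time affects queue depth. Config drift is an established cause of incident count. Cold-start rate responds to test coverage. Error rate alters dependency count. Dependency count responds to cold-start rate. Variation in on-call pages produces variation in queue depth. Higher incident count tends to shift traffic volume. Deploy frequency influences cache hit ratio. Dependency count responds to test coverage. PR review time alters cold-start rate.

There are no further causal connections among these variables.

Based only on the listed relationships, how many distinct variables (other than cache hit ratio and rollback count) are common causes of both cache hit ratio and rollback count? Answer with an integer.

3

The common causes are: PR review time (to cache hit ratio via PR review time → queue depth → deploy frequency → cache hit ratio; to rollback count via PR review time → incident count → rollback count); error rate (to cache hit ratio via error rate → deploy frequency → cache hit ratio; to rollback count via error rate → dependency count → rollback count); on-call pages (to cache hit ratio via on-call pages → queue depth → deploy frequency → cache hit ratio; to rollback count via on-call pages → cold-start rate → dependency count → rollback count).
Every other variable lacks a causal path to at least one of cache hit ratio and rollback count.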